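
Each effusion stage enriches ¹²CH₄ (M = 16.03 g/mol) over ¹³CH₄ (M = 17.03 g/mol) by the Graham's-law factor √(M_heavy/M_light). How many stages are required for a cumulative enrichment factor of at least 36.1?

119

With α = √(17.03/16.03) per stage, ln α = ½ ln(1.06238) = 0.03026.
Need α^N ≥ 36.1 ⇒ N ≥ ln(36.1) / ln α = 3.586 / 0.03026 = 118.53.
Rounding up, N = 119 stages.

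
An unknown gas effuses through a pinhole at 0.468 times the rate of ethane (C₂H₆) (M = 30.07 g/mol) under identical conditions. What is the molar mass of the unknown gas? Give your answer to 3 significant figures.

137 g/mol

From Graham's law, rate_X/rate_C₂H₆ = √(M_C₂H₆/M_X).
0.468 = √(30.07/M_X)
M_X = 30.07 / 0.468² = 30.07 / 0.2190 = 137 g/mol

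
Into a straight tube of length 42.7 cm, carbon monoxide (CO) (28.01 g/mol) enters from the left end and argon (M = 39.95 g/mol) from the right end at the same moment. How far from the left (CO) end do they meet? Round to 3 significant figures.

23.2 cm

Graham's law gives d_CO/d_Ar = rate_CO/rate_Ar = √(M_Ar/M_CO) = √(39.95/28.01) = 1.194.
With d_CO + d_Ar = 42.7 cm, d_Ar = 42.7/(1 + 1.194) = 19.46 cm.
d_CO = 42.7 − 19.46 = 23.2 cm.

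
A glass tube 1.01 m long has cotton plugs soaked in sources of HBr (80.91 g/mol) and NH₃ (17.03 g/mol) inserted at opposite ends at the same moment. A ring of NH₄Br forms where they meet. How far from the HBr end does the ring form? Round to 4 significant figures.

0.3176 m

In equal time, each gas travels a distance ∝ its rate ∝ 1/√M, so d_HBr/d_NH₃ = √(M_NH₃/M_HBr) = √(17.03/80.91) = 0.4588.
With d_HBr + d_NH₃ = 1.01 m, d_NH₃ = 1.01/(1 + 0.4588) = 0.6924 m.
d_HBr = 1.01 − 0.6924 = 0.3176 m.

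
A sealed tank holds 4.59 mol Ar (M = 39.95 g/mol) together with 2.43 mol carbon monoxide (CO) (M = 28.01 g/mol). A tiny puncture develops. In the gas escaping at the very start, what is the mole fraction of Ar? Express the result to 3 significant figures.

0.613

Each component's effusion rate ∝ (its partial pressure)·(1/√M) ∝ n_i/√M_i.
So x_Ar in the escaping gas = (n_Ar/√M_Ar) / Σ(n_i/√M_i)
= (4.59/√39.95) / (4.59/√39.95 + 2.43/√28.01) = 0.7262/(0.7262 + 0.4591) = 0.613.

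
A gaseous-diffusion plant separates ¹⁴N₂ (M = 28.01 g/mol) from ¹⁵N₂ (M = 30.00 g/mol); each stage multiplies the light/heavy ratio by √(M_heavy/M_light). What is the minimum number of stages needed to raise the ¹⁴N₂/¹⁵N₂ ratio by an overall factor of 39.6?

With α = √(30.00/28.01) per stage, ln α = ½ ln(1.07105) = 0.03432.
Need α^N ≥ 39.6 ⇒ N ≥ ln(39.6) / ln α = 3.679 / 0.03432 = 107.20.
Rounding up, N = 108 stages.

108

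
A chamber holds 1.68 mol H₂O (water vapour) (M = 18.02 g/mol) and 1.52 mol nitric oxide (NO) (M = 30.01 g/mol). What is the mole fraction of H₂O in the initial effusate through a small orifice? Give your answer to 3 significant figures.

Each component's effusion rate ∝ (its partial pressure)·(1/√M) ∝ n_i/√M_i.
Mole fraction of H₂O in the effusate = (n_H₂O/√M_H₂O) / (n_H₂O/√M_H₂O + n_NO/√M_NO)
= (1.68/√18.02) / (1.68/√18.02 + 1.52/√30.01) = 0.3958/(0.3958 + 0.2775) = 0.588.

0.588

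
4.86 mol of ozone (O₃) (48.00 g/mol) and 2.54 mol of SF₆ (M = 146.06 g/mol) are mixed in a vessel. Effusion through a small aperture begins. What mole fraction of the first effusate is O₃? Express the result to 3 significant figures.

Rate_i ∝ x_i/√M_i (Graham's law weighted by mole fraction), so the effusate composition follows n_i/√M_i.
x_O₃(eff) = (n_O₃/√M_O₃) / (n_O₃/√M_O₃ + n_SF₆/√M_SF₆)
= (4.86/√48.00) / (4.86/√48.00 + 2.54/√146.06) = 0.7015/(0.7015 + 0.2102) = 0.769.

0.769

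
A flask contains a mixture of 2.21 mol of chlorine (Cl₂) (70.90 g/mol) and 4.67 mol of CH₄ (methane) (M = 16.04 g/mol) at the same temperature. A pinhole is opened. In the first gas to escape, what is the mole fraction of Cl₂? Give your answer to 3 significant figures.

Each component's effusion rate ∝ (its partial pressure)·(1/√M) ∝ n_i/√M_i.
x_Cl₂(eff) = (n_Cl₂/√M_Cl₂) / (n_Cl₂/√M_Cl₂ + n_CH₄/√M_CH₄)
= (2.21/√70.90) / (2.21/√70.90 + 4.67/√16.04) = 0.2625/(0.2625 + 1.166) = 0.184.

0.184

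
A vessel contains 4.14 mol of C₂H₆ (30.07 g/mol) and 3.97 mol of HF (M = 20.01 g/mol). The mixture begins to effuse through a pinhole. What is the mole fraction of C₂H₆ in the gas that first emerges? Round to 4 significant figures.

Effusion rate of each component ∝ n_i/√M_i (partial pressure × 1/√M).
x_C₂H₆(eff) = (n_C₂H₆/√M_C₂H₆) / (n_C₂H₆/√M_C₂H₆ + n_HF/√M_HF)
= (4.14/√30.07) / (4.14/√30.07 + 3.97/√20.01) = 0.7550/(0.7550 + 0.8875) = 0.4597.

0.4597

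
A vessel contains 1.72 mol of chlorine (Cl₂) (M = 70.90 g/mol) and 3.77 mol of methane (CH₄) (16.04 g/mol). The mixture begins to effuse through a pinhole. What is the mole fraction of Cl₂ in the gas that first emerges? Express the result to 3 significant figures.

0.178

Rate_i ∝ x_i/√M_i (Graham's law weighted by mole fraction), so the effusate composition follows n_i/√M_i.
So x_Cl₂ in the escaping gas = (n_Cl₂/√M_Cl₂) / Σ(n_i/√M_i)
= (1.72/√70.90) / (1.72/√70.90 + 3.77/√16.04) = 0.2043/(0.2043 + 0.9413) = 0.178.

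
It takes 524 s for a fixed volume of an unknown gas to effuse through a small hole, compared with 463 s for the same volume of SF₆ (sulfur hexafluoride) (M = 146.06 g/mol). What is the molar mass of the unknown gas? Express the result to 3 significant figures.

187 g/mol

Graham's law gives t_X/t_SF₆ = √(M_X/M_SF₆).
524/463 = 1.132 = √(M_X/146.06)
M_X = 146.06 × 1.132² = 146.06 × 1.281 = 187 g/mol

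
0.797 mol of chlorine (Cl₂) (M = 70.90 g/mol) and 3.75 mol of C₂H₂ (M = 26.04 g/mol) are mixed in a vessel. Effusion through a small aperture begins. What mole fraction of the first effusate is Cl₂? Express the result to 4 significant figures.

Effusion rate of each component ∝ n_i/√M_i (partial pressure × 1/√M).
x_Cl₂(eff) = (n_Cl₂/√M_Cl₂) / (n_Cl₂/√M_Cl₂ + n_C₂H₂/√M_C₂H₂)
= (0.797/√70.90) / (0.797/√70.90 + 3.75/√26.04) = 0.09465/(0.09465 + 0.7349) = 0.1141.

0.1141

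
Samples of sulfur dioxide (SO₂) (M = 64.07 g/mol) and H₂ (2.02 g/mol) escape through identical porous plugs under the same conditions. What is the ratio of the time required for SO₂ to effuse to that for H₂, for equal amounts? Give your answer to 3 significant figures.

5.63

Using Graham's law: t_SO₂/t_H₂ = √(M_SO₂/M_H₂) = √(64.07/2.02) = √31.72 = 5.63.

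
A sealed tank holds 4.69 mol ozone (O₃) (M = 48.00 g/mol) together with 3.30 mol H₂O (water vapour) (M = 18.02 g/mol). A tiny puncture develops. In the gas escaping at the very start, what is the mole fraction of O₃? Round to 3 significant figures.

Effusion rate of each component ∝ n_i/√M_i (partial pressure × 1/√M).
x_O₃(eff) = (n_O₃/√M_O₃) / (n_O₃/√M_O₃ + n_H₂O/√M_H₂O)
= (4.69/√48.00) / (4.69/√48.00 + 3.30/√18.02) = 0.6769/(0.6769 + 0.7774) = 0.465.

0.465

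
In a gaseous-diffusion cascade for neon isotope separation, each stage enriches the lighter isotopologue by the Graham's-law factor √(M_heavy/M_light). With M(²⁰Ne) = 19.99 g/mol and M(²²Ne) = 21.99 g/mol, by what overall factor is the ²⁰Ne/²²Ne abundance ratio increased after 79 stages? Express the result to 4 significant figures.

Each stage multiplies the ratio by α = √(21.99/19.99), so after 79 stages the overall factor is α^79 = (21.99/19.99)^(79/2).
= 1.10005^(79/2) = 43.23.

43.23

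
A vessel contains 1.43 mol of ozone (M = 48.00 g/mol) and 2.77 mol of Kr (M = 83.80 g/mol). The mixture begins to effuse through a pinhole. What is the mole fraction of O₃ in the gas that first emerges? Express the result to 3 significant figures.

Rate_i ∝ x_i/√M_i (Graham's law weighted by mole fraction), so the effusate composition follows n_i/√M_i.
So x_O₃ in the escaping gas = (n_O₃/√M_O₃) / Σ(n_i/√M_i)
= (1.43/√48.00) / (1.43/√48.00 + 2.77/√83.80) = 0.2064/(0.2064 + 0.3026) = 0.406.

0.406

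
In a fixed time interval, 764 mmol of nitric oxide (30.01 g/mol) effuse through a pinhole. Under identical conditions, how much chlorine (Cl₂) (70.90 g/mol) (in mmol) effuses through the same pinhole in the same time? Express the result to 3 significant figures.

497 mmol

Using Graham's law: rate_Cl₂/rate_NO = √(M_NO/M_Cl₂) = √(30.01/70.90) = √0.4233 = 0.6506.
So the amount for Cl₂ is 764 × 0.6506 = 497 mmol.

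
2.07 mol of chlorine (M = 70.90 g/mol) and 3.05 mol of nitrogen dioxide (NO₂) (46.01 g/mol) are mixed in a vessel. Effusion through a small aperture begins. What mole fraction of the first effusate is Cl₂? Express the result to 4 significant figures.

Effusion rate of each component ∝ n_i/√M_i (partial pressure × 1/√M).
x_Cl₂(eff) = (n_Cl₂/√M_Cl₂) / (n_Cl₂/√M_Cl₂ + n_NO₂/√M_NO₂)
= (2.07/√70.90) / (2.07/√70.90 + 3.05/√46.01) = 0.2458/(0.2458 + 0.4496) = 0.3535.

0.3535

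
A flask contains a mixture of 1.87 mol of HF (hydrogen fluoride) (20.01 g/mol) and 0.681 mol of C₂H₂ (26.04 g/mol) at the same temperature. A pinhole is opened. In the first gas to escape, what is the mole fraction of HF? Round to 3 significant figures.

0.758

Each component's effusion rate ∝ (its partial pressure)·(1/√M) ∝ n_i/√M_i.
x_HF(eff) = (n_HF/√M_HF) / (n_HF/√M_HF + n_C₂H₂/√M_C₂H₂)
= (1.87/√20.01) / (1.87/√20.01 + 0.681/√26.04) = 0.4180/(0.4180 + 0.1335) = 0.758.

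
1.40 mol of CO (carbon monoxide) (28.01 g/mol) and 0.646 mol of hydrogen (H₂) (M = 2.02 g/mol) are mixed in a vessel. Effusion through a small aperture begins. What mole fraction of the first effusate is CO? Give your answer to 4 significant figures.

Effusion rate of each component ∝ n_i/√M_i (partial pressure × 1/√M).
Mole fraction of CO in the effusate = (n_CO/√M_CO) / (n_CO/√M_CO + n_H₂/√M_H₂)
= (1.40/√28.01) / (1.40/√28.01 + 0.646/√2.02) = 0.2645/(0.2645 + 0.4545) = 0.3679.

0.3679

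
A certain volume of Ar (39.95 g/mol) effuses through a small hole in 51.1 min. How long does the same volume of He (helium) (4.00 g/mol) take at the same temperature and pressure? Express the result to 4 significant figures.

From Graham's law, t_He/t_Ar = √(M_He/M_Ar) = √(4.00/39.95) = √0.1001 = 0.3164.
So the time for He is 51.1 × 0.3164 = 16.17 min.

16.17 min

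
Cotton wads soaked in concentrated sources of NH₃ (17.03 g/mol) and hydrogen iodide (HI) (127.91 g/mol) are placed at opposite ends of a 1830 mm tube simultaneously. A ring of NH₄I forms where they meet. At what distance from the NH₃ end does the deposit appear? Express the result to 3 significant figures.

Graham's law gives d_NH₃/d_HI = rate_NH₃/rate_HI = √(M_HI/M_NH₃) = √(127.91/17.03) = 2.741.
With d_NH₃ + d_HI = 1830 mm, d_HI = 1830/(1 + 2.741) = 489.2 mm.
d_NH₃ = 1830 − 489.2 = 1340 mm.

1340 mm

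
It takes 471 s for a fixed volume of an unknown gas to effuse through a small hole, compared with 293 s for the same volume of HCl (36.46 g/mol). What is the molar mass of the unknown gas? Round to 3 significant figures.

From Graham's law, t_X/t_HCl = √(M_X/M_HCl).
471/293 = 1.608 = √(M_X/36.46)
M_X = 36.46 × 1.608² = 36.46 × 2.584 = 94.2 g/mol

94.2 g/mol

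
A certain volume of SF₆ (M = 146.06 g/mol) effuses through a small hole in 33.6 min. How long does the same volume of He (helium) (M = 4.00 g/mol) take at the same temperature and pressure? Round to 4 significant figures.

5.560 min

Graham's law gives t_He/t_SF₆ = √(M_He/M_SF₆) = √(4.00/146.06) = √0.02739 = 0.1655.
So the time for He is 33.6 × 0.1655 = 5.560 min.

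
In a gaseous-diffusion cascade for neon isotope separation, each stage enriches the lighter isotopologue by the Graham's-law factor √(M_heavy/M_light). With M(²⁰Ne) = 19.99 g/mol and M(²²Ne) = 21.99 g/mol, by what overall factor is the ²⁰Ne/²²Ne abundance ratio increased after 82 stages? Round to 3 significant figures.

The single-stage factor is √(M_heavy/M_light), so 82 stages give [√(21.99/19.99)]^82 = (21.99/19.99)^(82/2).
= 1.10005^41 = 49.9.

49.9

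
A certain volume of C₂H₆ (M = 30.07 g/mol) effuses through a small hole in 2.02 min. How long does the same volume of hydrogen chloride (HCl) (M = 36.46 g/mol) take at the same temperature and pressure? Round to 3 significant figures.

Using Graham's law: t_HCl/t_C₂H₆ = √(M_HCl/M_C₂H₆) = √(36.46/30.07) = √1.213 = 1.101.
So the time for HCl is 2.02 × 1.101 = 2.22 min.

2.22 min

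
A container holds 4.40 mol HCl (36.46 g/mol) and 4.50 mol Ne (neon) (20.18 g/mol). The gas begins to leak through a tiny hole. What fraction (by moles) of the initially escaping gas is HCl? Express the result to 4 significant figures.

0.4211

The effusion rate of species i is ∝ p_i/√M_i ∝ n_i/√M_i.
x_HCl(eff) = (n_HCl/√M_HCl) / (n_HCl/√M_HCl + n_Ne/√M_Ne)
= (4.40/√36.46) / (4.40/√36.46 + 4.50/√20.18) = 0.7287/(0.7287 + 1.002) = 0.4211.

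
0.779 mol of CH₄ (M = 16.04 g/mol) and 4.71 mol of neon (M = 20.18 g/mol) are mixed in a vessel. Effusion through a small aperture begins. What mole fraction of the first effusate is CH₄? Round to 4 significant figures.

0.1565

Each component's effusion rate ∝ (its partial pressure)·(1/√M) ∝ n_i/√M_i.
x_CH₄(eff) = (n_CH₄/√M_CH₄) / (n_CH₄/√M_CH₄ + n_Ne/√M_Ne)
= (0.779/√16.04) / (0.779/√16.04 + 4.71/√20.18) = 0.1945/(0.1945 + 1.048) = 0.1565.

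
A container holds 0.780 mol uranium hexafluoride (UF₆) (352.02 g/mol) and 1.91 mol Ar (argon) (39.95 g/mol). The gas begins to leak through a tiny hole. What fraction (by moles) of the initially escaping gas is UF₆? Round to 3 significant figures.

0.121

Each component's effusion rate ∝ (its partial pressure)·(1/√M) ∝ n_i/√M_i.
x_UF₆(eff) = (n_UF₆/√M_UF₆) / (n_UF₆/√M_UF₆ + n_Ar/√M_Ar)
= (0.780/√352.02) / (0.780/√352.02 + 1.91/√39.95) = 0.04157/(0.04157 + 0.3022) = 0.121.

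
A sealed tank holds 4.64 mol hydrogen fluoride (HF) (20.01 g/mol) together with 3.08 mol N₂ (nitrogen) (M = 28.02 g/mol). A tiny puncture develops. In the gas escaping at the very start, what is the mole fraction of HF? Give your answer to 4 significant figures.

0.6406

Each component's effusion rate ∝ (its partial pressure)·(1/√M) ∝ n_i/√M_i.
Mole fraction of HF in the effusate = (n_HF/√M_HF) / (n_HF/√M_HF + n_N₂/√M_N₂)
= (4.64/√20.01) / (4.64/√20.01 + 3.08/√28.02) = 1.037/(1.037 + 0.5819) = 0.6406.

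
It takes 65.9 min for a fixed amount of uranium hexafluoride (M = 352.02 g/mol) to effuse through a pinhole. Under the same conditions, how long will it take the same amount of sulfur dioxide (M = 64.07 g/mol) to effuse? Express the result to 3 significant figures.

By Graham's law, t_SO₂/t_UF₆ = √(M_SO₂/M_UF₆) = √(64.07/352.02) = √0.1820 = 0.4266.
So the time for SO₂ is 65.9 × 0.4266 = 28.1 min.

28.1 min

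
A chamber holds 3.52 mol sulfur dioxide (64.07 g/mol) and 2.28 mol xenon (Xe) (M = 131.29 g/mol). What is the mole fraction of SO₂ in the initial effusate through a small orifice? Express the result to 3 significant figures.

0.688

Each component's effusion rate ∝ (its partial pressure)·(1/√M) ∝ n_i/√M_i.
So x_SO₂ in the escaping gas = (n_SO₂/√M_SO₂) / Σ(n_i/√M_i)
= (3.52/√64.07) / (3.52/√64.07 + 2.28/√131.29) = 0.4398/(0.4398 + 0.1990) = 0.688.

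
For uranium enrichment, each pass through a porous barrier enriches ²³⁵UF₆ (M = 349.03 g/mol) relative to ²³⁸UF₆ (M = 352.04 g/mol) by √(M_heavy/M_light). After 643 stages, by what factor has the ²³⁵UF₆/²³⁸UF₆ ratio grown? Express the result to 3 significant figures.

Each stage multiplies the ratio by α = √(352.04/349.03), so after 643 stages the overall factor is α^643 = (352.04/349.03)^(643/2).
= 1.00862^(643/2) = 15.8.

15.8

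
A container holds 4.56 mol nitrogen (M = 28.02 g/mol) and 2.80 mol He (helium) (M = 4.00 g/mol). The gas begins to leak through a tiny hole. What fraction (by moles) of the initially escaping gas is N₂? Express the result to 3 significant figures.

0.381

The effusion rate of species i is ∝ p_i/√M_i ∝ n_i/√M_i.
x_N₂(eff) = (n_N₂/√M_N₂) / (n_N₂/√M_N₂ + n_He/√M_He)
= (4.56/√28.02) / (4.56/√28.02 + 2.80/√4.00) = 0.8615/(0.8615 + 1.400) = 0.381.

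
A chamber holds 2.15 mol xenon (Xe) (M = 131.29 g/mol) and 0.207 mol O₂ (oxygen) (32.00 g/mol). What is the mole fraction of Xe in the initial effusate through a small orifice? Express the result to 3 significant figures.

0.837

Each component's effusion rate ∝ (its partial pressure)·(1/√M) ∝ n_i/√M_i.
So x_Xe in the escaping gas = (n_Xe/√M_Xe) / Σ(n_i/√M_i)
= (2.15/√131.29) / (2.15/√131.29 + 0.207/√32.00) = 0.1876/(0.1876 + 0.03659) = 0.837.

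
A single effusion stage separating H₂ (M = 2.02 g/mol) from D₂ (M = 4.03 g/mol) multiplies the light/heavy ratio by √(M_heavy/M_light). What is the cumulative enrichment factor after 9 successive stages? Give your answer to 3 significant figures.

22.4

Each stage multiplies the ratio by α = √(4.03/2.02), so after 9 stages the overall factor is α^9 = (4.03/2.02)^(9/2).
= 1.99505^(9/2) = 22.4.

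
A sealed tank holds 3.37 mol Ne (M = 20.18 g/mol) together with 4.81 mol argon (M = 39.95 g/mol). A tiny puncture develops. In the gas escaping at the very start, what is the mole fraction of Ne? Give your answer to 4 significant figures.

Rate_i ∝ x_i/√M_i (Graham's law weighted by mole fraction), so the effusate composition follows n_i/√M_i.
x_Ne(eff) = (n_Ne/√M_Ne) / (n_Ne/√M_Ne + n_Ar/√M_Ar)
= (3.37/√20.18) / (3.37/√20.18 + 4.81/√39.95) = 0.7502/(0.7502 + 0.7610) = 0.4964.

0.4964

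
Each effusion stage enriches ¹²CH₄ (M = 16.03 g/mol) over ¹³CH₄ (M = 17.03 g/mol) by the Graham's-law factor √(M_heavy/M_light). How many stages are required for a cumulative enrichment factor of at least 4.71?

52

Per stage α = (17.03/16.03)^(1/2) = 1.06238^0.5, giving ln α = 0.03026.
Need α^N ≥ 4.71 ⇒ N ≥ ln(4.71) / ln α = 1.550 / 0.03026 = 51.22.
So at least 52 stages are needed.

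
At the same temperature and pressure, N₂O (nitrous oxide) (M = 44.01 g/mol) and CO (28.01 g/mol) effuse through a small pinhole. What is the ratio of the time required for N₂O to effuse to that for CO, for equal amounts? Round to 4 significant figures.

By Graham's law, t_N₂O/t_CO = √(M_N₂O/M_CO) = √(44.01/28.01) = √1.571 = 1.253.

1.253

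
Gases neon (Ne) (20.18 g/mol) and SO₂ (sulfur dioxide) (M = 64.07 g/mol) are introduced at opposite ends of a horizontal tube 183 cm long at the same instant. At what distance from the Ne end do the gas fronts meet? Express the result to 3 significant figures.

117 cm

In equal time, each gas travels a distance ∝ its rate ∝ 1/√M, so d_Ne/d_SO₂ = √(M_SO₂/M_Ne) = √(64.07/20.18) = 1.782.
With d_Ne + d_SO₂ = 183 cm, d_SO₂ = 183/(1 + 1.782) = 65.78 cm.
d_Ne = 183 − 65.78 = 117 cm.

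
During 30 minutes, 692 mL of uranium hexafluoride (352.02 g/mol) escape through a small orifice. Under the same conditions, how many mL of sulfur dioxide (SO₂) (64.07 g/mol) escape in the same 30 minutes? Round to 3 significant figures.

By Graham's law, rate_SO₂/rate_UF₆ = √(M_UF₆/M_SO₂) = √(352.02/64.07) = √5.494 = 2.344.
So the volume for SO₂ is 692 × 2.344 = 1620 mL.

1620 mL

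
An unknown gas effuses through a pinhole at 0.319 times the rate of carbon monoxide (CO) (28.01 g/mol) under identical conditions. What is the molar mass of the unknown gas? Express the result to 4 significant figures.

275.3 g/mol

Since effusion rate ∝ 1/√M, rate_X/rate_CO = √(M_CO/M_X).
0.319 = √(28.01/M_X)
M_X = 28.01 / 0.319² = 28.01 / 0.1018 = 275.3 g/mol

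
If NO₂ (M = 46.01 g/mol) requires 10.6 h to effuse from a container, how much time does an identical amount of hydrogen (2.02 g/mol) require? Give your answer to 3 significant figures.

By Graham's law, t_H₂/t_NO₂ = √(M_H₂/M_NO₂) = √(2.02/46.01) = √0.04390 = 0.2095.
So the time for H₂ is 10.6 × 0.2095 = 2.22 h.

2.22 h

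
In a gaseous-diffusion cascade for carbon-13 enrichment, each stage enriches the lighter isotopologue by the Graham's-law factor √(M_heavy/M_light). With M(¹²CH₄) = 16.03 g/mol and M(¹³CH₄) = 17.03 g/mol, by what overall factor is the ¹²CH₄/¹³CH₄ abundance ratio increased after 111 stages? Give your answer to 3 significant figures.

28.7

Each stage multiplies the ratio by α = √(17.03/16.03), so after 111 stages the overall factor is α^111 = (17.03/16.03)^(111/2).
= 1.06238^(111/2) = 28.7.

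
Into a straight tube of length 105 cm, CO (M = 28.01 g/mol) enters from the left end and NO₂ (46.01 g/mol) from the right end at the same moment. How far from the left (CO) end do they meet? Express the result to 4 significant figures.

58.98 cm

In equal time, each gas travels a distance ∝ its rate ∝ 1/√M, so d_CO/d_NO₂ = √(M_NO₂/M_CO) = √(46.01/28.01) = 1.282.
With d_CO + d_NO₂ = 105 cm, d_NO₂ = 105/(1 + 1.282) = 46.02 cm.
d_CO = 105 − 46.02 = 58.98 cm.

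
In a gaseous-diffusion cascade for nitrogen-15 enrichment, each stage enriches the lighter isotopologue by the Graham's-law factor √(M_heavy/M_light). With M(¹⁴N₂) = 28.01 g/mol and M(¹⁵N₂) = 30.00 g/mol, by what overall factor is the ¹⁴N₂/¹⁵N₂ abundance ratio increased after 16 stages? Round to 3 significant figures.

After 16 stages the ratio has grown by (√(30.00/28.01))^16 = (30.00/28.01)^(16/2).
= 1.07105^8 = 1.73.

1.73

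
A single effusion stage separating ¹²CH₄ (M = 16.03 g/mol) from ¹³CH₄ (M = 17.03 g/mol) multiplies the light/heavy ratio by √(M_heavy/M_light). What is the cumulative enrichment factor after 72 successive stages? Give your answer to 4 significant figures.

8.833

After 72 stages the ratio has grown by (√(17.03/16.03))^72 = (17.03/16.03)^(72/2).
= 1.06238^36 = 8.833.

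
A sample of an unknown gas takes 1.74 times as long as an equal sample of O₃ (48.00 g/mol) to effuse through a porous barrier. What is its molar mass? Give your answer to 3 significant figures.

Graham's law gives t_X/t_O₃ = √(M_X/M_O₃).
1.74 = √(M_X/48.00)
M_X = 48.00 × 1.74² = 48.00 × 3.028 = 145 g/mol

145 g/mol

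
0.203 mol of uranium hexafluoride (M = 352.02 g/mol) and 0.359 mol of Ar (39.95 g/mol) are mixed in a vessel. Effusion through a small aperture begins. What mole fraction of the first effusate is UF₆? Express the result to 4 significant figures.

Rate_i ∝ x_i/√M_i (Graham's law weighted by mole fraction), so the effusate composition follows n_i/√M_i.
x_UF₆(eff) = (n_UF₆/√M_UF₆) / (n_UF₆/√M_UF₆ + n_Ar/√M_Ar)
= (0.203/√352.02) / (0.203/√352.02 + 0.359/√39.95) = 0.01082/(0.01082 + 0.05680) = 0.1600.

0.1600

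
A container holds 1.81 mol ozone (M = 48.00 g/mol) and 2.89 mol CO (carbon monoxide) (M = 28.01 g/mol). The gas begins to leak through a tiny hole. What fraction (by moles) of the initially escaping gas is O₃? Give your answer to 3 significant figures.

0.324

Rate_i ∝ x_i/√M_i (Graham's law weighted by mole fraction), so the effusate composition follows n_i/√M_i.
Mole fraction of O₃ in the effusate = (n_O₃/√M_O₃) / (n_O₃/√M_O₃ + n_CO/√M_CO)
= (1.81/√48.00) / (1.81/√48.00 + 2.89/√28.01) = 0.2613/(0.2613 + 0.5461) = 0.324.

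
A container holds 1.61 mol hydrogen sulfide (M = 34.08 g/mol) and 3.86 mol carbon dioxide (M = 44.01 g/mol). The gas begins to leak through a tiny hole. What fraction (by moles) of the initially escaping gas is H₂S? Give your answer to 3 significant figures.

0.322

Effusion rate of each component ∝ n_i/√M_i (partial pressure × 1/√M).
x_H₂S(eff) = (n_H₂S/√M_H₂S) / (n_H₂S/√M_H₂S + n_CO₂/√M_CO₂)
= (1.61/√34.08) / (1.61/√34.08 + 3.86/√44.01) = 0.2758/(0.2758 + 0.5819) = 0.322.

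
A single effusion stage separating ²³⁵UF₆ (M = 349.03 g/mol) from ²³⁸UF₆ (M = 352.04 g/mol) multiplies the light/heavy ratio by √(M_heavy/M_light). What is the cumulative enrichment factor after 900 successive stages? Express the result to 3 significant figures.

Overall factor = α^900 with α = √(352.04/349.03), i.e. (352.04/349.03)^(900/2).
= 1.00862^450 = 47.7.

47.7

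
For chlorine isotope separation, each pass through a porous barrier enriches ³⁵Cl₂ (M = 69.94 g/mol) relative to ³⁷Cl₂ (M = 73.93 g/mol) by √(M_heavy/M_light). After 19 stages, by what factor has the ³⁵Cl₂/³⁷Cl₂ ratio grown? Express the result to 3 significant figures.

After 19 stages the ratio has grown by (√(73.93/69.94))^19 = (73.93/69.94)^(19/2).
= 1.05705^(19/2) = 1.69.

1.69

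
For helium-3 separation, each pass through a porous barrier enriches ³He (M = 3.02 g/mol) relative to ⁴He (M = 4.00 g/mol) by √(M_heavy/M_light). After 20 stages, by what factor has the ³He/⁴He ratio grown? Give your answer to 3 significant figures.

After 20 stages the ratio has grown by (√(4.00/3.02))^20 = (4.00/3.02)^(20/2).
= 1.32450^10 = 16.6.

16.6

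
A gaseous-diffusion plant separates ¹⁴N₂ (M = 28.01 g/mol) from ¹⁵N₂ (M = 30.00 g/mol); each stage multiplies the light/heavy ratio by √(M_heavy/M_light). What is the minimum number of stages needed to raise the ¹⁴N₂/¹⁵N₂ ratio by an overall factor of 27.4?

97

Single-stage factor α = √(30.00/28.01), so ln α = ½ ln(1.07105) = 0.03432.
Need α^N ≥ 27.4 ⇒ N ≥ ln(27.4) / ln α = 3.311 / 0.03432 = 96.47.
Rounding up, N = 97 stages.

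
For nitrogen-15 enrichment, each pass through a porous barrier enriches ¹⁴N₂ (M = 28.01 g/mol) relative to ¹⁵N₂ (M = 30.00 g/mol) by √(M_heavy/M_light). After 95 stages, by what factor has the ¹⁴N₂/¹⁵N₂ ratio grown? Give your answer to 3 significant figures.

After 95 stages the ratio has grown by (√(30.00/28.01))^95 = (30.00/28.01)^(95/2).
= 1.07105^(95/2) = 26.1.

26.1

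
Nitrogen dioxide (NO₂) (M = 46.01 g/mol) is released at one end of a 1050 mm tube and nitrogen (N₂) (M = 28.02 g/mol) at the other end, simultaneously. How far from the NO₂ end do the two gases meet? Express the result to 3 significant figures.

460 mm

In equal time, each gas travels a distance ∝ its rate ∝ 1/√M, so d_NO₂/d_N₂ = √(M_N₂/M_NO₂) = √(28.02/46.01) = 0.7804.
With d_NO₂ + d_N₂ = 1050 mm, d_N₂ = 1050/(1 + 0.7804) = 589.8 mm.
d_NO₂ = 1050 − 589.8 = 460 mm.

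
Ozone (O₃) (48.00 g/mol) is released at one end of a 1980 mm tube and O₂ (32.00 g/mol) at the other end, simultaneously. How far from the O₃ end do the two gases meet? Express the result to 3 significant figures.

890 mm

In equal time, each gas travels a distance ∝ its rate ∝ 1/√M, so d_O₃/d_O₂ = √(M_O₂/M_O₃) = √(32.00/48.00) = 0.8165.
With d_O₃ + d_O₂ = 1980 mm, d_O₂ = 1980/(1 + 0.8165) = 1090 mm.
d_O₃ = 1980 − 1090 = 890 mm.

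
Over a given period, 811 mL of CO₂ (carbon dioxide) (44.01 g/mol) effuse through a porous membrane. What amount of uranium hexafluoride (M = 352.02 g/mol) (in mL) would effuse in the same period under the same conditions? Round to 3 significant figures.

Using Graham's law: rate_UF₆/rate_CO₂ = √(M_CO₂/M_UF₆) = √(44.01/352.02) = √0.1250 = 0.3536.
So the volume for UF₆ is 811 × 0.3536 = 287 mL.

287 mL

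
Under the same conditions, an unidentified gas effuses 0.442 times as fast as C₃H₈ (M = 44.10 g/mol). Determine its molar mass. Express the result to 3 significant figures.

226 g/mol

By Graham's law, rate_X/rate_C₃H₈ = √(M_C₃H₈/M_X).
0.442 = √(44.10/M_X)
M_X = 44.10 / 0.442² = 44.10 / 0.1954 = 226 g/mol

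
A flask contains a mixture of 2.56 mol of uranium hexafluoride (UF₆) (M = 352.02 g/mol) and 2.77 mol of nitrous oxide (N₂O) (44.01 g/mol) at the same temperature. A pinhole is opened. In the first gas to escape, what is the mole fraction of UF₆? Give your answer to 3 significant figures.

0.246

The effusion rate of species i is ∝ p_i/√M_i ∝ n_i/√M_i.
So x_UF₆ in the escaping gas = (n_UF₆/√M_UF₆) / Σ(n_i/√M_i)
= (2.56/√352.02) / (2.56/√352.02 + 2.77/√44.01) = 0.1364/(0.1364 + 0.4175) = 0.246.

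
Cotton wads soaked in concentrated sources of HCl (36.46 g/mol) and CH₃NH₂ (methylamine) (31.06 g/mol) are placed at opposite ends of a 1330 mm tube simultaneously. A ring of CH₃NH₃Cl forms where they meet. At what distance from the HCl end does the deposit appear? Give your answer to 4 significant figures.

In equal time, each gas travels a distance ∝ its rate ∝ 1/√M, so d_HCl/d_CH₃NH₂ = √(M_CH₃NH₂/M_HCl) = √(31.06/36.46) = 0.9230.
With d_HCl + d_CH₃NH₂ = 1330 mm, d_CH₃NH₂ = 1330/(1 + 0.9230) = 691.6 mm.
d_HCl = 1330 − 691.6 = 638.4 mm.

638.4 mm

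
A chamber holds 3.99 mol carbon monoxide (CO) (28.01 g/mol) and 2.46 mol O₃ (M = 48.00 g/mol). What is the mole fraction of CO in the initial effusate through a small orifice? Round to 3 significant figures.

Effusion rate of each component ∝ n_i/√M_i (partial pressure × 1/√M).
Mole fraction of CO in the effusate = (n_CO/√M_CO) / (n_CO/√M_CO + n_O₃/√M_O₃)
= (3.99/√28.01) / (3.99/√28.01 + 2.46/√48.00) = 0.7539/(0.7539 + 0.3551) = 0.680.

0.680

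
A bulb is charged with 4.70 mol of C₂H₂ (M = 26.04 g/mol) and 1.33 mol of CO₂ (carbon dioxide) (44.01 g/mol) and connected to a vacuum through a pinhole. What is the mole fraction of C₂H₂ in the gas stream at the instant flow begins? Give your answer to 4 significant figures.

Each component's effusion rate ∝ (its partial pressure)·(1/√M) ∝ n_i/√M_i.
x_C₂H₂(eff) = (n_C₂H₂/√M_C₂H₂) / (n_C₂H₂/√M_C₂H₂ + n_CO₂/√M_CO₂)
= (4.70/√26.04) / (4.70/√26.04 + 1.33/√44.01) = 0.9210/(0.9210 + 0.2005) = 0.8212.

0.8212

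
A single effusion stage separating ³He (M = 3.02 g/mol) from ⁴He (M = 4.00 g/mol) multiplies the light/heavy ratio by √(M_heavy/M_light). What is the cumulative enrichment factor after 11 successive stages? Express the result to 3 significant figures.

4.69

After 11 stages the ratio has grown by (√(4.00/3.02))^11 = (4.00/3.02)^(11/2).
= 1.32450^(11/2) = 4.69.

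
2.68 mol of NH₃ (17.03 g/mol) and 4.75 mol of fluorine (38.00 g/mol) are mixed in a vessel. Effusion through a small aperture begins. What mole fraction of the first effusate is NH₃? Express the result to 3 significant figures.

Rate_i ∝ x_i/√M_i (Graham's law weighted by mole fraction), so the effusate composition follows n_i/√M_i.
So x_NH₃ in the escaping gas = (n_NH₃/√M_NH₃) / Σ(n_i/√M_i)
= (2.68/√17.03) / (2.68/√17.03 + 4.75/√38.00) = 0.6494/(0.6494 + 0.7706) = 0.457.

0.457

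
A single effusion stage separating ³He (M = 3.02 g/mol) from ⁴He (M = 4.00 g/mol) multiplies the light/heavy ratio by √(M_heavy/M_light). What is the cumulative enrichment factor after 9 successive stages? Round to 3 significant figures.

3.54

Each stage multiplies the ratio by α = √(4.00/3.02), so after 9 stages the overall factor is α^9 = (4.00/3.02)^(9/2).
= 1.32450^(9/2) = 3.54.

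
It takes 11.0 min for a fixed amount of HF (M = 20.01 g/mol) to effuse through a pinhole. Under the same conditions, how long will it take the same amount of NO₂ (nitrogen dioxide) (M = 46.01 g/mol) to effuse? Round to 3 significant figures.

By Graham's law, t_NO₂/t_HF = √(M_NO₂/M_HF) = √(46.01/20.01) = √2.299 = 1.516.
So the time for NO₂ is 11.0 × 1.516 = 16.7 min.

16.7 min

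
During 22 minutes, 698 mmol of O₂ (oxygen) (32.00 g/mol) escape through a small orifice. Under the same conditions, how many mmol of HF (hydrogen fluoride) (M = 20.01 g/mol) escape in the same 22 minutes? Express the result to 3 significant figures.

From Graham's law, rate_HF/rate_O₂ = √(M_O₂/M_HF) = √(32.00/20.01) = √1.599 = 1.265.
So the amount for HF is 698 × 1.265 = 883 mmol.

883 mmol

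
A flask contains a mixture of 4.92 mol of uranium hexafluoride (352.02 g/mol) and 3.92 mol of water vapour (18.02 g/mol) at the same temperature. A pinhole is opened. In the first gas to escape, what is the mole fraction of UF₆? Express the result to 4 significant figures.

Rate_i ∝ x_i/√M_i (Graham's law weighted by mole fraction), so the effusate composition follows n_i/√M_i.
So x_UF₆ in the escaping gas = (n_UF₆/√M_UF₆) / Σ(n_i/√M_i)
= (4.92/√352.02) / (4.92/√352.02 + 3.92/√18.02) = 0.2622/(0.2622 + 0.9234) = 0.2212.

0.2212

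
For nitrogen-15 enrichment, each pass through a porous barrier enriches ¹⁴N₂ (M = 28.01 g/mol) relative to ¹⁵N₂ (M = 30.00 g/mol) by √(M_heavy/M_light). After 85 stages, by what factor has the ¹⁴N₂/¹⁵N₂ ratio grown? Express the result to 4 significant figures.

The single-stage factor is √(M_heavy/M_light), so 85 stages give [√(30.00/28.01)]^85 = (30.00/28.01)^(85/2).
= 1.07105^(85/2) = 18.49.

18.49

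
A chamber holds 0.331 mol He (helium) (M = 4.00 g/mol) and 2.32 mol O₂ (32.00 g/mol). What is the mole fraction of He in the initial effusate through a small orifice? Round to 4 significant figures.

0.2875

The effusion rate of species i is ∝ p_i/√M_i ∝ n_i/√M_i.
Mole fraction of He in the effusate = (n_He/√M_He) / (n_He/√M_He + n_O₂/√M_O₂)
= (0.331/√4.00) / (0.331/√4.00 + 2.32/√32.00) = 0.1655/(0.1655 + 0.4101) = 0.2875.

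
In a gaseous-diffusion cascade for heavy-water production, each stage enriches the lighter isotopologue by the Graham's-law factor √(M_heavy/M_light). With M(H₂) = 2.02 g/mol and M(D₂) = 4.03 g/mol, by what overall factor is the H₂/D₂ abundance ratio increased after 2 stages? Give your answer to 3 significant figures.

2.00

The single-stage factor is √(M_heavy/M_light), so 2 stages give [√(4.03/2.02)]^2 = (4.03/2.02)^(2/2).
= 1.99505^1 = 2.00.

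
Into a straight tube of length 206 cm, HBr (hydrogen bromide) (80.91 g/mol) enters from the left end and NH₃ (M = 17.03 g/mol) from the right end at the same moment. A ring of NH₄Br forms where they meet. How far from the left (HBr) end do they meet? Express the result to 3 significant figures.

Graham's law gives d_HBr/d_NH₃ = rate_HBr/rate_NH₃ = √(M_NH₃/M_HBr) = √(17.03/80.91) = 0.4588.
With d_HBr + d_NH₃ = 206 cm, d_NH₃ = 206/(1 + 0.4588) = 141.2 cm.
d_HBr = 206 − 141.2 = 64.8 cm.

64.8 cm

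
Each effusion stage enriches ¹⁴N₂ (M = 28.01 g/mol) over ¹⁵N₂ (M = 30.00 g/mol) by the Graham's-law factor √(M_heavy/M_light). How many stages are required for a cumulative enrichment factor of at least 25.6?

Per stage α = (30.00/28.01)^(1/2) = 1.07105^0.5, giving ln α = 0.03432.
Need α^N ≥ 25.6 ⇒ N ≥ ln(25.6) / ln α = 3.243 / 0.03432 = 94.49.
Rounding up, N = 95 stages.

95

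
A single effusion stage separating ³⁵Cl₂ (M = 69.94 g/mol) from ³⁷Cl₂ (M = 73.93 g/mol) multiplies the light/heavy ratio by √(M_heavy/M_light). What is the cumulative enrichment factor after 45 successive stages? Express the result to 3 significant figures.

Overall factor = α^45 with α = √(73.93/69.94), i.e. (73.93/69.94)^(45/2).
= 1.05705^(45/2) = 3.48.

3.48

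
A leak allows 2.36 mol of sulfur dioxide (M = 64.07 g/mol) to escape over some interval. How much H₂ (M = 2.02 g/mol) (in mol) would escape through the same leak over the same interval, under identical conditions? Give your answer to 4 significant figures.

13.29 mol

Graham's law gives rate_H₂/rate_SO₂ = √(M_SO₂/M_H₂) = √(64.07/2.02) = √31.72 = 5.632.
So the amount for H₂ is 2.36 × 5.632 = 13.29 mol.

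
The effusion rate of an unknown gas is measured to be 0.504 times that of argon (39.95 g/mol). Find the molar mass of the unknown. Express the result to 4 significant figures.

157.3 g/mol

From Graham's law, rate_X/rate_Ar = √(M_Ar/M_X).
0.504 = √(39.95/M_X)
M_X = 39.95 / 0.504² = 39.95 / 0.2540 = 157.3 g/mol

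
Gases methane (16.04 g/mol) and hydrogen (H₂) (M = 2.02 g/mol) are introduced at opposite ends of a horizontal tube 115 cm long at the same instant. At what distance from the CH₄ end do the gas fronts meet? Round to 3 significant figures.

In equal time, each gas travels a distance ∝ its rate ∝ 1/√M, so d_CH₄/d_H₂ = √(M_H₂/M_CH₄) = √(2.02/16.04) = 0.3549.
With d_CH₄ + d_H₂ = 115 cm, d_H₂ = 115/(1 + 0.3549) = 84.88 cm.
d_CH₄ = 115 − 84.88 = 30.1 cm.

30.1 cm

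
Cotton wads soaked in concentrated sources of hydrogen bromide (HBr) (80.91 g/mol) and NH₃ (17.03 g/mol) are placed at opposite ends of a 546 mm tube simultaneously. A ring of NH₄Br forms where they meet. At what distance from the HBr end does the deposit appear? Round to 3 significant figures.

In equal time, each gas travels a distance ∝ its rate ∝ 1/√M, so d_HBr/d_NH₃ = √(M_NH₃/M_HBr) = √(17.03/80.91) = 0.4588.
With d_HBr + d_NH₃ = 546 mm, d_NH₃ = 546/(1 + 0.4588) = 374.3 mm.
d_HBr = 546 − 374.3 = 172 mm.

172 mm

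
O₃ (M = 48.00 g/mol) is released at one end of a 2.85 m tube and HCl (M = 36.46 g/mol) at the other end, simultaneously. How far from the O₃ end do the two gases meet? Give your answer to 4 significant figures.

1.327 m

The fronts meet when d_O₃ + d_HCl = L with d_O₃/d_HCl = √(M_HCl/M_O₃) (Graham's law). Here √(M_HCl/M_O₃) = √(36.46/48.00) = 0.8715.
With d_O₃ + d_HCl = 2.85 m, d_HCl = 2.85/(1 + 0.8715) = 1.523 m.
d_O₃ = 2.85 − 1.523 = 1.327 m.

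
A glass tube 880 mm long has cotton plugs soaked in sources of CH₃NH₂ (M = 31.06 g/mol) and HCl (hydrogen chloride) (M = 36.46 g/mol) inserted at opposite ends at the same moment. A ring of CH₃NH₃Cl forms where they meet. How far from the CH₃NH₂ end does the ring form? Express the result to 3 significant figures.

The fronts meet when d_CH₃NH₂ + d_HCl = L with d_CH₃NH₂/d_HCl = √(M_HCl/M_CH₃NH₂) (Graham's law). Here √(M_HCl/M_CH₃NH₂) = √(36.46/31.06) = 1.083.
With d_CH₃NH₂ + d_HCl = 880 mm, d_HCl = 880/(1 + 1.083) = 422.4 mm.
d_CH₃NH₂ = 880 − 422.4 = 458 mm.

458 mm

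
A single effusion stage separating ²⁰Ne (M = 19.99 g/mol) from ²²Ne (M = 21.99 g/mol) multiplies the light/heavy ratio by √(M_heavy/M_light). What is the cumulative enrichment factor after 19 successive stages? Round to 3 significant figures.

2.47

The single-stage factor is √(M_heavy/M_light), so 19 stages give [√(21.99/19.99)]^19 = (21.99/19.99)^(19/2).
= 1.10005^(19/2) = 2.47.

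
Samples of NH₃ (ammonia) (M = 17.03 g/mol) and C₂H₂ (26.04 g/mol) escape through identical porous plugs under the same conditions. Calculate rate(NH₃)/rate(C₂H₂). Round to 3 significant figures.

1.24

By Graham's law, rate_NH₃/rate_C₂H₂ = √(M_C₂H₂/M_NH₃) = √(26.04/17.03) = √1.529 = 1.24.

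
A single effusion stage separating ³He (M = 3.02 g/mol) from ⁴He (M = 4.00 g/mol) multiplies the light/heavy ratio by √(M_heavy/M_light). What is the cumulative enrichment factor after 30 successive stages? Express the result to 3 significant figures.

Each stage multiplies the ratio by α = √(4.00/3.02), so after 30 stages the overall factor is α^30 = (4.00/3.02)^(30/2).
= 1.32450^15 = 67.7.

67.7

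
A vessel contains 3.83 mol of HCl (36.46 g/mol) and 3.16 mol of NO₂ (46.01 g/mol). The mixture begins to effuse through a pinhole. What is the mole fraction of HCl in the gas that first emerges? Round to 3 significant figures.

0.577

Each component's effusion rate ∝ (its partial pressure)·(1/√M) ∝ n_i/√M_i.
Mole fraction of HCl in the effusate = (n_HCl/√M_HCl) / (n_HCl/√M_HCl + n_NO₂/√M_NO₂)
= (3.83/√36.46) / (3.83/√36.46 + 3.16/√46.01) = 0.6343/(0.6343 + 0.4659) = 0.577.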